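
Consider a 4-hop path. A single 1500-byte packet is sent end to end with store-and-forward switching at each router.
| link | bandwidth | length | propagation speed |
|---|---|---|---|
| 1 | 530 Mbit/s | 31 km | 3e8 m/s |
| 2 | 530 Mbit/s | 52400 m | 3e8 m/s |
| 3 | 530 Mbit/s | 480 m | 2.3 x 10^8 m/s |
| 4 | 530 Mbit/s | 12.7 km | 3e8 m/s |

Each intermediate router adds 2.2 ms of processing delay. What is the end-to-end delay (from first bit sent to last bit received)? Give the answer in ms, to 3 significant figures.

7.01 ms

L = 1500 × 8 = 12000 bits.
Transmission delay per hop = L/R = 12000/530000000 = 0.0226415 ms; 4 hops → 0.090566 ms.
Propagation delays (d/s per hop): 0.103333, 0.174667, 0.00208696, 0.0423333 ms; sum = 0.32242 ms.
Processing at 3 router(s): 3 × 2.2 ms = 6.6 ms.
End-to-end = 7.01 ms.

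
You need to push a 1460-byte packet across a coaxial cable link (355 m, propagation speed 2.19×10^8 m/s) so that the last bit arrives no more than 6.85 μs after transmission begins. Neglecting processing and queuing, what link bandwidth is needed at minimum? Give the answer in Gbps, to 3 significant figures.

L = 11680 bits.
Propagation delay = 355 / 219000000 = 1.621 μs.
Transmission budget = 6.85 − 1.621 = 5.229 μs.
R ≥ L / t_tx = 11680 bits / 5.229e-06 s = 2.23 Gbps.

2.23 Gbps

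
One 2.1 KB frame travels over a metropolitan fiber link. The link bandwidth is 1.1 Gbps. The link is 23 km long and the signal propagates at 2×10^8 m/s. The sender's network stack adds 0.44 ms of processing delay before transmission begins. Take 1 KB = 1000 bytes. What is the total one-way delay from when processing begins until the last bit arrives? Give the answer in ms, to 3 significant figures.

0.570 ms

L = 16800 bits.
Transmission delay = L/R = 16800 / 1100000000 = 0.0152727 ms.
Propagation delay = d/s = 23000 m / 200000000 m/s = 0.115 ms.
Plus processing delay 0.44 ms = 0.44 ms.
Total = 0.570 ms.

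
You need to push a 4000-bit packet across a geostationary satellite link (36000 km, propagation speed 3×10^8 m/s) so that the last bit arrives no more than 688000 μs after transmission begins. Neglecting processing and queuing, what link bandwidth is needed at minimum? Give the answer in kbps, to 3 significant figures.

7.04 kbps

Propagation delay = 36000000 / 300000000 = 120000 μs.
Transmission budget = 688000 − 120000 = 568000 μs.
R ≥ L / t_tx = 4000 bits / 0.568 s = 7.04 kbps.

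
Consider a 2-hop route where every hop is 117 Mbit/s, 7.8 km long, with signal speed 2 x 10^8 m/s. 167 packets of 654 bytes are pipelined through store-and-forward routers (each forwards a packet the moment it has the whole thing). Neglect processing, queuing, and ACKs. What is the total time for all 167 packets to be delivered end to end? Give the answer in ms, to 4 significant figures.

7.591 ms

Per-hop transmission t_tx = L/R = 5232/117000000 = 0.0447179 ms.
Per-hop propagation t_prop = 7800/200000000 = 0.039 ms.
Pipeline fill: first packet needs 2·t_tx to clear all hops; remaining 166 packets each add one t_tx.
Total = (2+167-1)·t_tx + 2·t_prop = 168·0.0447179 + 2·0.039 = 7.591 ms.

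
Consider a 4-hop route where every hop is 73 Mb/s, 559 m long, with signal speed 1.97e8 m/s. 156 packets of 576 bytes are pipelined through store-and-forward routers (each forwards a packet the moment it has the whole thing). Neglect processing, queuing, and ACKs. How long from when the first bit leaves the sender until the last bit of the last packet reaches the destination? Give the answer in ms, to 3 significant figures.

Per-hop transmission t_tx = L/R = 4608/73000000 = 0.0631233 ms.
Per-hop propagation t_prop = 559/197000000 = 0.00283756 ms.
Pipeline fill: first packet needs 4·t_tx to clear all hops; remaining 155 packets each add one t_tx.
Total = (4+156-1)·t_tx + 4·t_prop = 159·0.0631233 + 4·0.00283756 = 10.0 ms.

10.0 ms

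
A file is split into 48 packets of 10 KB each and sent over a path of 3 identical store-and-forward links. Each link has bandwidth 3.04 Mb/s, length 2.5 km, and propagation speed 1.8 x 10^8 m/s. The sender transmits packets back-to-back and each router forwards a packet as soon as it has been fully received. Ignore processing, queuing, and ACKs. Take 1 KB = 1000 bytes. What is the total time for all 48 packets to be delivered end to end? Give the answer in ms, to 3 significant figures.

1320 ms

Per-hop transmission t_tx = L/R = 80000/3040000 = 26.3158 ms.
Per-hop propagation t_prop = 2500/180000000 = 0.0138889 ms.
Pipeline fill: first packet needs 3·t_tx to clear all hops; remaining 47 packets each add one t_tx.
Total = (3+48-1)·t_tx + 3·t_prop = 50·26.3158 + 3·0.0138889 = 1320 ms.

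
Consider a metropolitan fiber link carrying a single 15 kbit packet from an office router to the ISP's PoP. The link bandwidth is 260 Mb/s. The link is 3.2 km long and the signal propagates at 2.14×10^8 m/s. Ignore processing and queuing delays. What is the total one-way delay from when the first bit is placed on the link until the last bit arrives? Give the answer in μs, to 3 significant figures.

L = 15000 bits.
Transmission delay = L/R = 15000 / 260000000 = 57.6923 μs.
Propagation delay = d/s = 3200 m / 214000000 m/s = 14.9533 μs.
Total = 72.6 μs.

72.6 μs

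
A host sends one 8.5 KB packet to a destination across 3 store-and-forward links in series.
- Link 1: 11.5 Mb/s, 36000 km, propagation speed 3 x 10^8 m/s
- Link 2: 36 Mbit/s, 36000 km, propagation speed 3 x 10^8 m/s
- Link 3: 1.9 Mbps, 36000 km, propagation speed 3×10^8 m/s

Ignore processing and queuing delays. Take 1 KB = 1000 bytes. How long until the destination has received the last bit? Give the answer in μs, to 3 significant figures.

L = 68000 bits.
Transmission delays (L/R per hop): 5913.04, 1888.89, 35789.5 μs; sum = 43591.4 μs.
Propagation delays (d/s per hop): 120000, 120000, 120000 μs; sum = 360000 μs.
End-to-end = 404000 μs.

404000 μs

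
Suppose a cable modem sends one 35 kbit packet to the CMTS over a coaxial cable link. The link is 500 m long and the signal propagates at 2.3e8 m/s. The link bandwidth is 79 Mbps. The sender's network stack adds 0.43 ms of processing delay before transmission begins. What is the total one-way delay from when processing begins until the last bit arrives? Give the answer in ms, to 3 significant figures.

0.875 ms

L = 35000 bits.
Transmission delay = L/R = 35000 / 79000000 = 0.443038 ms.
Propagation delay = d/s = 500 m / 2.3e+08 m/s = 0.00217391 ms.
Plus processing delay 0.43 ms = 0.43 ms.
Total = 0.875 ms.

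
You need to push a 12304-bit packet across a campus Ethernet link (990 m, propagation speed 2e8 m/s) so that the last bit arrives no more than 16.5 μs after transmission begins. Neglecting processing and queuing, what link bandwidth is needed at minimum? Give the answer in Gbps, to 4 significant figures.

Propagation delay = 990 / 200000000 = 4.95 μs.
Transmission budget = 16.5 − 4.95 = 11.55 μs.
R ≥ L / t_tx = 12304 bits / 1.155e-05 s = 1.065 Gbps.

1.065 Gbps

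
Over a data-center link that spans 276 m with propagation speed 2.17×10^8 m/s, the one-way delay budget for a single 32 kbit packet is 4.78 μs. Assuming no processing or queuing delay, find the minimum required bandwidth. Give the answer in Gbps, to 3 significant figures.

Propagation delay = 276 / 217000000 = 1.27189 μs.
Transmission budget = 4.78 − 1.27189 = 3.50811 μs.
R ≥ L / t_tx = 32000 bits / 3.50811e-06 s = 9.12 Gbps.

9.12 Gbps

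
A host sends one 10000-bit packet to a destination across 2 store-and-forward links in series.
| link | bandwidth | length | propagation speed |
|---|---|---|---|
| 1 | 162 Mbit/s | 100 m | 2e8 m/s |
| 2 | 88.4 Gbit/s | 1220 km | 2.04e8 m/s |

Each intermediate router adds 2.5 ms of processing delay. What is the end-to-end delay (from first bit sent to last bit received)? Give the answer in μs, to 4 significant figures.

8543 μs

Transmission delays (L/R per hop): 61.7284, 0.113122 μs; sum = 61.8415 μs.
Propagation delays (d/s per hop): 0.5, 5980.39 μs; sum = 5980.89 μs.
Processing at 1 router(s): 1 × 2.5 ms = 2500 μs.
End-to-end = 8543 μs.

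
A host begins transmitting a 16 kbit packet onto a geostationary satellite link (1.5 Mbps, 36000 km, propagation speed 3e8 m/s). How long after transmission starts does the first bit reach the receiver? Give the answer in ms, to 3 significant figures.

120 ms

First bit experiences only propagation delay: d/s = 36000000/300000000 = 120 ms.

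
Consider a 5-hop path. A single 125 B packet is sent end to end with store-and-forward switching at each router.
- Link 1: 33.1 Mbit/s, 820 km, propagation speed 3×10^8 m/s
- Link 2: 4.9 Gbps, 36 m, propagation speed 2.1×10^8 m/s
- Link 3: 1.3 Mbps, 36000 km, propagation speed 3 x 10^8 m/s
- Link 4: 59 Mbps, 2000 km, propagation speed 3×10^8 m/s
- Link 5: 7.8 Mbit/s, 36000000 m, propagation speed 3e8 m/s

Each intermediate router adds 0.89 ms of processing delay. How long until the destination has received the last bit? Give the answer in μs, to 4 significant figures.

253900 μs

L = 125 × 8 = 1000 bits.
Transmission delays (L/R per hop): 30.2115, 0.204082, 769.231, 16.9492, 128.205 μs; sum = 944.801 μs.
Propagation delays (d/s per hop): 2733.33, 0.171429, 120000, 6666.67, 120000 μs; sum = 249400 μs.
Processing at 4 router(s): 4 × 0.89 ms = 3560 μs.
End-to-end = 253900 μs.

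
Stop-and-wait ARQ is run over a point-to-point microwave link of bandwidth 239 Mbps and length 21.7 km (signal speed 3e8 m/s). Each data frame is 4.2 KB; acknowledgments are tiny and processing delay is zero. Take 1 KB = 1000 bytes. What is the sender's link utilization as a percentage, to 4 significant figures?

49.28 %

t_tx = L/R = 33600/239000000 = 0.000140586 s.
t_prop = 21700/300000000 = 7.23333e-05 s; RTT = 0.000144667 s.
Cycle = t_tx + RTT = 0.000285252 s.
Utilization = t_tx / cycle = 0.000140586/0.000285252 = 49.28 %.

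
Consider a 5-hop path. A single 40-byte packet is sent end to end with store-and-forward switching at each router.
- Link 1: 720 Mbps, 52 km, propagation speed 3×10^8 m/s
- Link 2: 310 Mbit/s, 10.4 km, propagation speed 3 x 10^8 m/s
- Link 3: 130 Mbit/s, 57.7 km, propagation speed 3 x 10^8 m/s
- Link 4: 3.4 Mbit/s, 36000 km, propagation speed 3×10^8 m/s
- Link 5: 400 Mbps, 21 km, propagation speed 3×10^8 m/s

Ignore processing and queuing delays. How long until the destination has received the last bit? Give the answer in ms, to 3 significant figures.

L = 40 × 8 = 320 bits.
Transmission delays (L/R per hop): 0.000444444, 0.00103226, 0.00246154, 0.0941176, 0.0008 ms; sum = 0.0988559 ms.
Propagation delays (d/s per hop): 0.173333, 0.0346667, 0.192333, 120, 0.07 ms; sum = 120.47 ms.
End-to-end = 121 ms.

121 ms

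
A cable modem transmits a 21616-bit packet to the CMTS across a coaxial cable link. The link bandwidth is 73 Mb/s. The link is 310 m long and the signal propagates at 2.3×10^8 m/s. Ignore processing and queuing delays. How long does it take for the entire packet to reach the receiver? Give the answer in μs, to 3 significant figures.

Transmission delay = L/R = 21616 / 73000000 = 296.11 μs.
Propagation delay = d/s = 310 m / 2.3e+08 m/s = 1.34783 μs.
Total = 297 μs.

297 μs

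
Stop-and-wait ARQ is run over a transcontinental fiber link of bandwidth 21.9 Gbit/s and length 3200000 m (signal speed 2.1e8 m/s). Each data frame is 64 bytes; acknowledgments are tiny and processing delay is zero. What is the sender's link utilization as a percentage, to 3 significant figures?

t_tx = L/R = 512/21900000000 = 2.3379e-08 s.
t_prop = 3200000/210000000 = 0.0152381 s; RTT = 0.0304762 s.
Cycle = t_tx + RTT = 0.0304762 s.
Utilization = t_tx / cycle = 2.3379e-08/0.0304762 = 0.0000767 %.

0.0000767 %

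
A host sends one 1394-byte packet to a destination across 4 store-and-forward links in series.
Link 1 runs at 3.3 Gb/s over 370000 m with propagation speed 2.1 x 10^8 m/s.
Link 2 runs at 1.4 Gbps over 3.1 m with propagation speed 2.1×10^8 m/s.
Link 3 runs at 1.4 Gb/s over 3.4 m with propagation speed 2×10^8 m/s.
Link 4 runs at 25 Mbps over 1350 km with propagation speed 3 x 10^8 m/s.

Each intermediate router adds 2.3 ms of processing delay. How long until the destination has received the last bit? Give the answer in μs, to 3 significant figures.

L = 1394 × 8 = 11152 bits.
Transmission delays (L/R per hop): 3.37939, 7.96571, 7.96571, 446.08 μs; sum = 465.391 μs.
Propagation delays (d/s per hop): 1761.9, 0.0147619, 0.017, 4500 μs; sum = 6261.94 μs.
Processing at 3 router(s): 3 × 2.3 ms = 6900 μs.
End-to-end = 13600 μs.

13600 μs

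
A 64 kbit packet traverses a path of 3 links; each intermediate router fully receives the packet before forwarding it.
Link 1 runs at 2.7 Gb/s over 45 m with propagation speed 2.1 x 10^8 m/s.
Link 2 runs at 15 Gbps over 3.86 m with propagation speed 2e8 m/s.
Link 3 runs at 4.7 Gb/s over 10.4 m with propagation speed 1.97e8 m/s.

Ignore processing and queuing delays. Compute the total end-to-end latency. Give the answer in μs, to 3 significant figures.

L = 64000 bits.
Transmission delays (L/R per hop): 23.7037, 4.26667, 13.617 μs; sum = 41.5874 μs.
Propagation delays (d/s per hop): 0.214286, 0.0193, 0.0527919 μs; sum = 0.286378 μs.
End-to-end = 41.9 μs.

41.9 μs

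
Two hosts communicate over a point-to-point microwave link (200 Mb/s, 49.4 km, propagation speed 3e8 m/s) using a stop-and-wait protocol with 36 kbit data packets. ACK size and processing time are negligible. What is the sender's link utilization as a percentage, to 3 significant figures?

t_tx = L/R = 36000/200000000 = 0.00018 s.
t_prop = 49400/300000000 = 0.000164667 s; RTT = 0.000329333 s.
Cycle = t_tx + RTT = 0.000509333 s.
Utilization = t_tx / cycle = 0.00018/0.000509333 = 35.3 %.

35.3 %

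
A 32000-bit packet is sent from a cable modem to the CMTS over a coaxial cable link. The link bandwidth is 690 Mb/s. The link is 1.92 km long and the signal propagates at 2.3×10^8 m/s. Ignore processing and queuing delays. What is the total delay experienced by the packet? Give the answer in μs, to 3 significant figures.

54.7 μs

Transmission delay = L/R = 32000 / 690000000 = 46.3768 μs.
Propagation delay = d/s = 1920 m / 2.3e+08 m/s = 8.34783 μs.
Total = 54.7 μs.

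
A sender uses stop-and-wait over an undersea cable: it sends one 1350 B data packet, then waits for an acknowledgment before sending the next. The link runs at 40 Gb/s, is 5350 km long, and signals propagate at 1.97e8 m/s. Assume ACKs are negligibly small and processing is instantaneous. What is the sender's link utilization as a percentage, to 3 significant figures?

t_tx = L/R = 10800/40000000000 = 2.7e-07 s.
t_prop = 5350000/197000000 = 0.0271574 s; RTT = 0.0543147 s.
Cycle = t_tx + RTT = 0.054315 s.
Utilization = t_tx / cycle = 2.7e-07/0.054315 = 0.000497 %.

0.000497 %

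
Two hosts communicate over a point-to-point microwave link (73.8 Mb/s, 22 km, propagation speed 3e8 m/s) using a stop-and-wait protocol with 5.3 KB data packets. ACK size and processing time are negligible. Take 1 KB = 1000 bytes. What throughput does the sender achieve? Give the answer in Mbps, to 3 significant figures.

58.8 Mbps

t_tx = L/R = 42400/73800000 = 0.000574526 s.
t_prop = 22000/300000000 = 7.33333e-05 s; RTT = 0.000146667 s.
Cycle = t_tx + RTT = 0.000721192 s.
Throughput = L / cycle = 42400 / 0.000721192 = 58.8 Mbps.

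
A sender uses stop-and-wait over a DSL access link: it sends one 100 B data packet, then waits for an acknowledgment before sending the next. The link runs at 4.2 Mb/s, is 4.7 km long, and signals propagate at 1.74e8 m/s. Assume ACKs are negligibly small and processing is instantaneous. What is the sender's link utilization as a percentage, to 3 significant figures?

t_tx = L/R = 800/4200000 = 0.000190476 s.
t_prop = 4700/174000000 = 2.70115e-05 s; RTT = 5.4023e-05 s.
Cycle = t_tx + RTT = 0.000244499 s.
Utilization = t_tx / cycle = 0.000190476/0.000244499 = 77.9 %.

77.9 %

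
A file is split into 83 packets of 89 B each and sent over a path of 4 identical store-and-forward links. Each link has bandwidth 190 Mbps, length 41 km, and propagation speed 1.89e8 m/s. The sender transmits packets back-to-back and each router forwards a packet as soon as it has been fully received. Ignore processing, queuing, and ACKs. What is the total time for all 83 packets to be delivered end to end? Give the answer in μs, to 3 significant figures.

1190 μs

Per-hop transmission t_tx = L/R = 712/190000000 = 3.74737 μs.
Per-hop propagation t_prop = 41000/189000000 = 216.931 μs.
Pipeline fill: first packet needs 4·t_tx to clear all hops; remaining 82 packets each add one t_tx.
Total = (4+83-1)·t_tx + 4·t_prop = 86·3.74737 + 4·216.931 = 1190 μs.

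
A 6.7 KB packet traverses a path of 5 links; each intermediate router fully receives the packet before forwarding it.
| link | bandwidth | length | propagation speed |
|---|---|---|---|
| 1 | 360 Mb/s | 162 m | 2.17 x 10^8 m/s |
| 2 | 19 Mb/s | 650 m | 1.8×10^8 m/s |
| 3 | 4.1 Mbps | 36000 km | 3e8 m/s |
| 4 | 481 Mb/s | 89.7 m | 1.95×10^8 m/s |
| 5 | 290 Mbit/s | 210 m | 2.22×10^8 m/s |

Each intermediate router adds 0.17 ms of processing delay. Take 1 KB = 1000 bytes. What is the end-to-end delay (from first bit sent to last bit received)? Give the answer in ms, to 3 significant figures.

L = 53600 bits.
Transmission delays (L/R per hop): 0.148889, 2.82105, 13.0732, 0.111435, 0.184828 ms; sum = 16.3394 ms.
Propagation delays (d/s per hop): 0.000746544, 0.00361111, 120, 0.00046, 0.000945946 ms; sum = 120.006 ms.
Processing at 4 router(s): 4 × 0.17 ms = 0.68 ms.
End-to-end = 137 ms.

137 ms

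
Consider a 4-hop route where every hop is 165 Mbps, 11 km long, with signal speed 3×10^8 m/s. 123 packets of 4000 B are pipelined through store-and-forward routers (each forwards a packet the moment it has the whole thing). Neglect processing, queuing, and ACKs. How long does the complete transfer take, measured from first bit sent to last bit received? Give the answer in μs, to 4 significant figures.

24580 μs

Per-hop transmission t_tx = L/R = 32000/165000000 = 193.939 μs.
Per-hop propagation t_prop = 11000/300000000 = 36.6667 μs.
Pipeline fill: first packet needs 4·t_tx to clear all hops; remaining 122 packets each add one t_tx.
Total = (4+123-1)·t_tx + 4·t_prop = 126·193.939 + 4·36.6667 = 24580 μs.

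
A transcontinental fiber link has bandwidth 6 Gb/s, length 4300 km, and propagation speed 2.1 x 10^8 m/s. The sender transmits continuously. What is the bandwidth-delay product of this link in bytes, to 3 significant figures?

15400000 bytes

Propagation delay = 4300000 / 210000000 = 0.0204762 s.
BDP = R × t_prop = 6000000000 × 0.0204762 = 122857000 bits.
In bytes: 122857000/8 = 15400000 bytes.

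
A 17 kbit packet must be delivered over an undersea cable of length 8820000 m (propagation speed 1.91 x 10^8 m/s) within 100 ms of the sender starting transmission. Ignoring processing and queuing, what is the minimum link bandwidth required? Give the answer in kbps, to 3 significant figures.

Propagation delay = 8820000 / 191000000 = 46.178 ms.
Transmission budget = 100 − 46.178 = 53.822 ms.
R ≥ L / t_tx = 17000 bits / 0.053822 s = 316 kbps.

316 kbps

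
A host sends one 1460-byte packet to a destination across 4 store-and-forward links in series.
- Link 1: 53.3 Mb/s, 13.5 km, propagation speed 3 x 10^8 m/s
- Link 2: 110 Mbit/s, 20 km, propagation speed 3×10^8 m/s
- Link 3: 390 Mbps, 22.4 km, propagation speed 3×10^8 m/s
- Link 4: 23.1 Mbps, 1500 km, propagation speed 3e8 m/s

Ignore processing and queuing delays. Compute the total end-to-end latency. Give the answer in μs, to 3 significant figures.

L = 1460 × 8 = 11680 bits.
Transmission delays (L/R per hop): 219.137, 106.182, 29.9487, 505.628 μs; sum = 860.895 μs.
Propagation delays (d/s per hop): 45, 66.6667, 74.6667, 5000 μs; sum = 5186.33 μs.
End-to-end = 6050 μs.

6050 μs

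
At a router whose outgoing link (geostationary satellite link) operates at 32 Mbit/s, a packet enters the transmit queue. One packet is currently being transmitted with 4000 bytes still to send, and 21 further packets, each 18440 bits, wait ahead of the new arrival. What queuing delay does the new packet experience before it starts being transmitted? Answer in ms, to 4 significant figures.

Each queued packet: L/R = 18440/32000000 = 0.57625 ms.
21 queued → 12.1013 ms.
Plus remaining 32000 bits of current packet: 1 ms.
Queuing delay = 13.10 ms.

13.10 ms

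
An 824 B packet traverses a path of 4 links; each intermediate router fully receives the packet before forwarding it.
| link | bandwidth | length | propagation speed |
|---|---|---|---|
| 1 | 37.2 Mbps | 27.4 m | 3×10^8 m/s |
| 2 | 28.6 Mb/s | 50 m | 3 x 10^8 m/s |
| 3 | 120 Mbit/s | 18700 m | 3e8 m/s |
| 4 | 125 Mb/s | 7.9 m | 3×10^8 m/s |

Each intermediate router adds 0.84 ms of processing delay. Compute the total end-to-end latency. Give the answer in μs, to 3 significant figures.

3100 μs

L = 824 × 8 = 6592 bits.
Transmission delays (L/R per hop): 177.204, 230.49, 54.9333, 52.736 μs; sum = 515.363 μs.
Propagation delays (d/s per hop): 0.0913333, 0.166667, 62.3333, 0.0263333 μs; sum = 62.6177 μs.
Processing at 3 router(s): 3 × 0.84 ms = 2520 μs.
End-to-end = 3100 μs.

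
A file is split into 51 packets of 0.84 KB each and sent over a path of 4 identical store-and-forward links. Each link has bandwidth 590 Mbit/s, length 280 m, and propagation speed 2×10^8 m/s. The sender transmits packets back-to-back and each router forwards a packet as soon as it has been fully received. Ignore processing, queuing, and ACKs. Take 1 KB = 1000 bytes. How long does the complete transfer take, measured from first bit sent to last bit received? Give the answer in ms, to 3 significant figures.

0.621 ms

Per-hop transmission t_tx = L/R = 6720/590000000 = 0.0113898 ms.
Per-hop propagation t_prop = 280/200000000 = 0.0014 ms.
Pipeline fill: first packet needs 4·t_tx to clear all hops; remaining 50 packets each add one t_tx.
Total = (4+51-1)·t_tx + 4·t_prop = 54·0.0113898 + 4·0.0014 = 0.621 ms.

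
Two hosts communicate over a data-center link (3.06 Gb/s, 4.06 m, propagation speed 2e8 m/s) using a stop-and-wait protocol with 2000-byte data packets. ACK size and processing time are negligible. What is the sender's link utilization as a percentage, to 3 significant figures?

99.2 %

t_tx = L/R = 16000/3060000000 = 5.22876e-06 s.
t_prop = 4.06/200000000 = 2.03e-08 s; RTT = 4.06e-08 s.
Cycle = t_tx + RTT = 5.26936e-06 s.
Utilization = t_tx / cycle = 5.22876e-06/5.26936e-06 = 99.2 %.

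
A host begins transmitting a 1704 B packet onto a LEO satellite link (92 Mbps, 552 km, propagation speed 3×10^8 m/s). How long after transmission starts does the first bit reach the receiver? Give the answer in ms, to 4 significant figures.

1.840 ms

First bit experiences only propagation delay: d/s = 552000/300000000 = 1.840 ms.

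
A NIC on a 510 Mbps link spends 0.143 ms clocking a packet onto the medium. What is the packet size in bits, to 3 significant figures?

72900 bits

L = R × t_tx = 510000000 b/s × 0.000143 s = 72930 bits.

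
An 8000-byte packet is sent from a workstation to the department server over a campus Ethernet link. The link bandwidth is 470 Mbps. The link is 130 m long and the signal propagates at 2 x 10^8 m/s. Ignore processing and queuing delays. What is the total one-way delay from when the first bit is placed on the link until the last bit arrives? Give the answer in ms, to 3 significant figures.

L = 8000 × 8 = 64000 bits.
Transmission delay = L/R = 64000 / 470000000 = 0.13617 ms.
Propagation delay = d/s = 130 m / 200000000 m/s = 0.00065 ms.
Total = 0.137 ms.

0.137 ms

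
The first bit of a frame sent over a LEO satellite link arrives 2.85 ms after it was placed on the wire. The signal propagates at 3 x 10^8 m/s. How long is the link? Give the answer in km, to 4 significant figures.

d = s × t_prop = 300000000 × 0.00285 = 855.0 km.

855.0 km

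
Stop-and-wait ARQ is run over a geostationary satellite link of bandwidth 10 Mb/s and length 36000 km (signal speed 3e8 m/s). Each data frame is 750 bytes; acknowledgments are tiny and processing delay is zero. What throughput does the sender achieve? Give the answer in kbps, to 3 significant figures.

24.9 kbps

t_tx = L/R = 6000/10000000 = 0.0006 s.
t_prop = 36000000/300000000 = 0.12 s; RTT = 0.24 s.
Cycle = t_tx + RTT = 0.2406 s.
Throughput = L / cycle = 6000 / 0.2406 = 24.9 kbps.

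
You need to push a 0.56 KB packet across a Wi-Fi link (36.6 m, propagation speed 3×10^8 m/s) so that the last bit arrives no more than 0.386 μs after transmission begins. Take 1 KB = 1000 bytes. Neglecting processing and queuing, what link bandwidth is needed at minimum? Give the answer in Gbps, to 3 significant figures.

17.0 Gbps

L = 4480 bits.
Propagation delay = 36.6 / 300000000 = 0.122 μs.
Transmission budget = 0.386 − 0.122 = 0.264 μs.
R ≥ L / t_tx = 4480 bits / 2.64e-07 s = 17.0 Gbps.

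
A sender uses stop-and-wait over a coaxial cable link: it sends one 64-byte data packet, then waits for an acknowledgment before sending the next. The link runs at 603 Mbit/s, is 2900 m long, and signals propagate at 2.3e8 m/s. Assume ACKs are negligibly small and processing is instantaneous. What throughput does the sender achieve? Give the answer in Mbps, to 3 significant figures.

t_tx = L/R = 512/603000000 = 8.49088e-07 s.
t_prop = 2900/2.3e+08 = 1.26087e-05 s; RTT = 2.52174e-05 s.
Cycle = t_tx + RTT = 2.60665e-05 s.
Throughput = L / cycle = 512 / 2.60665e-05 = 19.6 Mbps.

19.6 Mbps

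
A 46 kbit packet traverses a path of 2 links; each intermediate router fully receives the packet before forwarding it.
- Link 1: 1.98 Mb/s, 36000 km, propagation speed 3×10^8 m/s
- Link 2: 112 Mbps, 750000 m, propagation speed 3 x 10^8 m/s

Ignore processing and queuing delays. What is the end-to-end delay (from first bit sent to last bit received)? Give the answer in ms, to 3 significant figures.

146 ms

L = 46000 bits.
Transmission delays (L/R per hop): 23.2323, 0.410714 ms; sum = 23.643 ms.
Propagation delays (d/s per hop): 120, 2.5 ms; sum = 122.5 ms.
End-to-end = 146 ms.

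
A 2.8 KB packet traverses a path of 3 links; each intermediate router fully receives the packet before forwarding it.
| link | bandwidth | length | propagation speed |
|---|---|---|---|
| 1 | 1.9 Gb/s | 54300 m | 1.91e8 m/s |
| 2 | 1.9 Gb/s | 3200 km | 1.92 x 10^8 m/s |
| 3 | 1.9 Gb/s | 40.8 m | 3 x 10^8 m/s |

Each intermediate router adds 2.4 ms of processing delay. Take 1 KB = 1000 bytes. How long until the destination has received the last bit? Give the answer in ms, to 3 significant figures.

L = 22400 bits.
Transmission delay per hop = L/R = 22400/1900000000 = 0.0117895 ms; 3 hops → 0.0353684 ms.
Propagation delays (d/s per hop): 0.284293, 16.6667, 0.000136 ms; sum = 16.9511 ms.
Processing at 2 router(s): 2 × 2.4 ms = 4.8 ms.
End-to-end = 21.8 ms.

21.8 ms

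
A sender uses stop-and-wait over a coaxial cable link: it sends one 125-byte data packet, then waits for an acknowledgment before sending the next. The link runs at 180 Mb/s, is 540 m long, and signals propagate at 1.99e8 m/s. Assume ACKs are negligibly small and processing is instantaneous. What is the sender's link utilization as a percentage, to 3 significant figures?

t_tx = L/R = 1000/180000000 = 5.55556e-06 s.
t_prop = 540/199000000 = 2.71357e-06 s; RTT = 5.42714e-06 s.
Cycle = t_tx + RTT = 1.09827e-05 s.
Utilization = t_tx / cycle = 5.55556e-06/1.09827e-05 = 50.6 %.

50.6 %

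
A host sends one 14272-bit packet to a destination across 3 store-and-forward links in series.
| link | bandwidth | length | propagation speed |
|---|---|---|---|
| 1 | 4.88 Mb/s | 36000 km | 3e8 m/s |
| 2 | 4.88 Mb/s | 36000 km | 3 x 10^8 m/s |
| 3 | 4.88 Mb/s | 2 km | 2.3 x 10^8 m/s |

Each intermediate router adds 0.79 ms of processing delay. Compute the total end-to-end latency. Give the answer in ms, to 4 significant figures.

250.4 ms

Transmission delay per hop = L/R = 14272/4880000 = 2.92459 ms; 3 hops → 8.77377 ms.
Propagation delays (d/s per hop): 120, 120, 0.00869565 ms; sum = 240.009 ms.
Processing at 2 router(s): 2 × 0.79 ms = 1.58 ms.
End-to-end = 250.4 ms.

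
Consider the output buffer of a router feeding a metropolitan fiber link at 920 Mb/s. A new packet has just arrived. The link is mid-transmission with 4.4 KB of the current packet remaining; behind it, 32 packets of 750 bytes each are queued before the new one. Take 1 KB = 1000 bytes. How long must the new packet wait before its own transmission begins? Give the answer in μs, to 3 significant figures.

Each queued packet: L/R = 6000/920000000 = 6.52174 μs.
32 queued → 208.696 μs.
Plus remaining 35200 bits of current packet: 38.2609 μs.
Queuing delay = 247 μs.

247 μs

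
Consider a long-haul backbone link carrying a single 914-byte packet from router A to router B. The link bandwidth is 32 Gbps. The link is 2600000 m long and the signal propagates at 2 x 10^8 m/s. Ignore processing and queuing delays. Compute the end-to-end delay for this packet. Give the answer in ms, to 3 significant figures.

13.0 ms

L = 914 × 8 = 7312 bits.
Transmission delay = L/R = 7312 / 32000000000 = 0.0002285 ms.
Propagation delay = d/s = 2600000 m / 200000000 m/s = 13 ms.
Total = 13.0 ms.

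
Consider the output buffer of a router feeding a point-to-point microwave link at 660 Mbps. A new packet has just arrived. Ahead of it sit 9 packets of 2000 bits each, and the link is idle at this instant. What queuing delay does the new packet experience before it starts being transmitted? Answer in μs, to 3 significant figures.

Each queued packet: L/R = 2000/660000000 = 3.0303 μs.
9 queued → 27.2727 μs.
Queuing delay = 27.3 μs.

27.3 μs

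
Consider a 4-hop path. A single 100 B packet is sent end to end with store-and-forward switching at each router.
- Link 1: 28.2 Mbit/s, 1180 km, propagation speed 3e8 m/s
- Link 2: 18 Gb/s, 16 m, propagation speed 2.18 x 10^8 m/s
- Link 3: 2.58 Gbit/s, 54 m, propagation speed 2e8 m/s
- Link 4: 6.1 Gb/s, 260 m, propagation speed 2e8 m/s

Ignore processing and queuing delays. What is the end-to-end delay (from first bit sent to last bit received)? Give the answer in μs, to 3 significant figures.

3960 μs

L = 100 × 8 = 800 bits.
Transmission delays (L/R per hop): 28.3688, 0.0444444, 0.310078, 0.131148 μs; sum = 28.8545 μs.
Propagation delays (d/s per hop): 3933.33, 0.0733945, 0.27, 1.3 μs; sum = 3934.98 μs.
End-to-end = 3960 μs.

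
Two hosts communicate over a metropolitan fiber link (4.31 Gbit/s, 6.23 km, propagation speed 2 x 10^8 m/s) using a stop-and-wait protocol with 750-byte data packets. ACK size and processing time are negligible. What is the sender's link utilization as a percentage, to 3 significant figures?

t_tx = L/R = 6000/4310000000 = 1.39211e-06 s.
t_prop = 6230/200000000 = 3.115e-05 s; RTT = 6.23e-05 s.
Cycle = t_tx + RTT = 6.36921e-05 s.
Utilization = t_tx / cycle = 1.39211e-06/6.36921e-05 = 2.19 %.

2.19 %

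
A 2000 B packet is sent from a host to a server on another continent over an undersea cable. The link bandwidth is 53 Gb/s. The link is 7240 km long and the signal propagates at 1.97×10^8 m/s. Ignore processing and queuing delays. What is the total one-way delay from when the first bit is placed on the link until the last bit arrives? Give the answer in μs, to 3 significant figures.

L = 2000 × 8 = 16000 bits.
Transmission delay = L/R = 16000 / 53000000000 = 0.301887 μs.
Propagation delay = d/s = 7240000 m / 197000000 m/s = 36751.3 μs.
Total = 36800 μs.

36800 μs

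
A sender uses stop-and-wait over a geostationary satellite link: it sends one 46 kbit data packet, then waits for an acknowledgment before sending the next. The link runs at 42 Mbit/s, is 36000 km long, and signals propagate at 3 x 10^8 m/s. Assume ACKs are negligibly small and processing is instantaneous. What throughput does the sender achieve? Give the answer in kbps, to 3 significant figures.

t_tx = L/R = 46000/42000000 = 0.00109524 s.
t_prop = 36000000/300000000 = 0.12 s; RTT = 0.24 s.
Cycle = t_tx + RTT = 0.241095 s.
Throughput = L / cycle = 46000 / 0.241095 = 191 kbps.

191 kbps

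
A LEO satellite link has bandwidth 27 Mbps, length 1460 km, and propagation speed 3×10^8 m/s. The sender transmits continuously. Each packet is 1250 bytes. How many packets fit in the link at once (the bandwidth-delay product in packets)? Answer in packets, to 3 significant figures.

Propagation delay = 1460000 / 300000000 = 0.00486667 s.
BDP = R × t_prop = 27000000 × 0.00486667 = 131400 bits.
In packets of 10000 bits: 13.1 packets.

13.1 packets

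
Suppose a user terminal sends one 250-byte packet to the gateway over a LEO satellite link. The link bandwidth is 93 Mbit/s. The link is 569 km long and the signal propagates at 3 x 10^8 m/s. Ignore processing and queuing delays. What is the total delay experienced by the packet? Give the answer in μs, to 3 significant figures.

1920 μs

L = 250 × 8 = 2000 bits.
Transmission delay = L/R = 2000 / 93000000 = 21.5054 μs.
Propagation delay = d/s = 569000 m / 300000000 m/s = 1896.67 μs.
Total = 1920 μs.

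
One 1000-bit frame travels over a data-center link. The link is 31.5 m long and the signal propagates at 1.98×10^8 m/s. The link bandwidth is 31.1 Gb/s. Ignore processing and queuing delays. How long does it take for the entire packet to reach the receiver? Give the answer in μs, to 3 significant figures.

0.191 μs

Transmission delay = L/R = 1000 / 31100000000 = 0.0321543 μs.
Propagation delay = d/s = 31.5 m / 198000000 m/s = 0.159091 μs.
Total = 0.191 μs.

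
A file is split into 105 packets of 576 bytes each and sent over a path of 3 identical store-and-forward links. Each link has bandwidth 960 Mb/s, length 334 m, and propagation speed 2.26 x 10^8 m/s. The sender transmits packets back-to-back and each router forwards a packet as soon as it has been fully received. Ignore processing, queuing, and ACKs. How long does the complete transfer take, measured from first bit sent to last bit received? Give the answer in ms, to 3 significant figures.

0.518 ms

Per-hop transmission t_tx = L/R = 4608/960000000 = 0.0048 ms.
Per-hop propagation t_prop = 334/2.26e+08 = 0.00147788 ms.
Pipeline fill: first packet needs 3·t_tx to clear all hops; remaining 104 packets each add one t_tx.
Total = (3+105-1)·t_tx + 3·t_prop = 107·0.0048 + 3·0.00147788 = 0.518 ms.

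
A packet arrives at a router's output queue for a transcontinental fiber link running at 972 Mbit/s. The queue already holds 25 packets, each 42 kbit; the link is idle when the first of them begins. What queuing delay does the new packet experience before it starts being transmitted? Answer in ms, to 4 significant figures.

Each queued packet: L/R = 42000/972000000 = 0.0432099 ms.
25 queued → 1.08025 ms.
Queuing delay = 1.080 ms.

1.080 ms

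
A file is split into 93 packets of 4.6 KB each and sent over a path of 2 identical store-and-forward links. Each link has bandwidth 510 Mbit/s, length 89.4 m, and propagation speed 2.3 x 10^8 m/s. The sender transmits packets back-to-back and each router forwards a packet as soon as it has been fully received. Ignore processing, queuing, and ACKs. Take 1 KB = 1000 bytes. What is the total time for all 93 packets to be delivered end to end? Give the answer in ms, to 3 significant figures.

6.78 ms

Per-hop transmission t_tx = L/R = 36800/510000000 = 0.0721569 ms.
Per-hop propagation t_prop = 89.4/2.3e+08 = 0.000388696 ms.
Pipeline fill: first packet needs 2·t_tx to clear all hops; remaining 92 packets each add one t_tx.
Total = (2+93-1)·t_tx + 2·t_prop = 94·0.0721569 + 2·0.000388696 = 6.78 ms.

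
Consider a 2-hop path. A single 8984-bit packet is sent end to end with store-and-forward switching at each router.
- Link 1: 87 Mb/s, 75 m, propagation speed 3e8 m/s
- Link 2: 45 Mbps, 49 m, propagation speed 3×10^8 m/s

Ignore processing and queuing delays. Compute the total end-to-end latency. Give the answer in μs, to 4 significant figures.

Transmission delays (L/R per hop): 103.264, 199.644 μs; sum = 302.909 μs.
Propagation delays (d/s per hop): 0.25, 0.163333 μs; sum = 0.413333 μs.
End-to-end = 303.3 μs.

303.3 μs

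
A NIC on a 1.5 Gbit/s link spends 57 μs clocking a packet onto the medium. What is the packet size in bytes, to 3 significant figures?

L = R × t_tx = 1500000000 b/s × 5.7e-05 s = 85500 bits.
In bytes: 85500 / 8 = 10700 bytes.

10700 bytes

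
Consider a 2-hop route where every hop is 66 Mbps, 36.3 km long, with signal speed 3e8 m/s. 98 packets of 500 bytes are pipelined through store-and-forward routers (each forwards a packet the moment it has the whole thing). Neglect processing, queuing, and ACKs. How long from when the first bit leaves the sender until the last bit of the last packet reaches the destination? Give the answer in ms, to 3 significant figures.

Per-hop transmission t_tx = L/R = 4000/66000000 = 0.0606061 ms.
Per-hop propagation t_prop = 36300/300000000 = 0.121 ms.
Pipeline fill: first packet needs 2·t_tx to clear all hops; remaining 97 packets each add one t_tx.
Total = (2+98-1)·t_tx + 2·t_prop = 99·0.0606061 + 2·0.121 = 6.24 ms.

6.24 ms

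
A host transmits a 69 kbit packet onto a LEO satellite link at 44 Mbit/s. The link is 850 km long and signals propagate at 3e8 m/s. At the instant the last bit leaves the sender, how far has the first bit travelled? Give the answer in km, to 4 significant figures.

470.5 km

t_tx = L/R = 69000/44000000 = 0.00156818 s.
Distance = s × t_tx = 300000000 × 0.00156818 = 470.5 km.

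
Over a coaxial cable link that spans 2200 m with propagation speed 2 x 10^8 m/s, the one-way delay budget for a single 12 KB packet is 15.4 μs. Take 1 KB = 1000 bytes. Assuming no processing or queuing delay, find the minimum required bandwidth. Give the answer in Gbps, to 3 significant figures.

21.8 Gbps

L = 96000 bits.
Propagation delay = 2200 / 200000000 = 11 μs.
Transmission budget = 15.4 − 11 = 4.4 μs.
R ≥ L / t_tx = 96000 bits / 4.4e-06 s = 21.8 Gbps.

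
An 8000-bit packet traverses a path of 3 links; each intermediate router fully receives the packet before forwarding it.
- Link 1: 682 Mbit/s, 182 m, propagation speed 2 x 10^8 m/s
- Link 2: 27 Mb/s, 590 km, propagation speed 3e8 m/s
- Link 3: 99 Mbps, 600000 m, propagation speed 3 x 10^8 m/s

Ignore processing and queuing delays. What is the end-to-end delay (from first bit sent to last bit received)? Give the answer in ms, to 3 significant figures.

Transmission delays (L/R per hop): 0.0117302, 0.296296, 0.0808081 ms; sum = 0.388835 ms.
Propagation delays (d/s per hop): 0.00091, 1.96667, 2 ms; sum = 3.96758 ms.
End-to-end = 4.36 ms.

4.36 ms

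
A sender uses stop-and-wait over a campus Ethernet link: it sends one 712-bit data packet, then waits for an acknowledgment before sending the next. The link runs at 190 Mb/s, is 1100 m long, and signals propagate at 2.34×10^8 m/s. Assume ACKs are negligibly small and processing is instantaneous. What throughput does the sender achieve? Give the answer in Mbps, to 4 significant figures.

t_tx = L/R = 712/190000000 = 3.74737e-06 s.
t_prop = 1100/234000000 = 4.70085e-06 s; RTT = 9.40171e-06 s.
Cycle = t_tx + RTT = 1.31491e-05 s.
Throughput = L / cycle = 712 / 1.31491e-05 = 54.15 Mbps.

54.15 Mbps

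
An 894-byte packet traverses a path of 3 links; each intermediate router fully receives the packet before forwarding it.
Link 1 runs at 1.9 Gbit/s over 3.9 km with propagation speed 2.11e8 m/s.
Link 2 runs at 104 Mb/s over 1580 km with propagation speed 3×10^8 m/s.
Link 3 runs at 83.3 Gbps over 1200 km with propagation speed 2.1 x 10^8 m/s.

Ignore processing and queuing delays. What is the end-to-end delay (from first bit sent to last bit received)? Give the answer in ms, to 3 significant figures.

11.1 ms

L = 894 × 8 = 7152 bits.
Transmission delays (L/R per hop): 0.00376421, 0.0687692, 8.58583e-05 ms; sum = 0.0726193 ms.
Propagation delays (d/s per hop): 0.0184834, 5.26667, 5.71429 ms; sum = 10.9994 ms.
End-to-end = 11.1 ms.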